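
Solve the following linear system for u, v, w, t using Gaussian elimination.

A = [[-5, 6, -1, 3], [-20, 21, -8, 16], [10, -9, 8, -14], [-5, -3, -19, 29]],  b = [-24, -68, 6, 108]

(2, -4, -1, 3)

Forward elimination on [A|b]:
R2 <- R2 - (4)*R1:  [  0  -3  -4   4  28 ]
R3 <- R3 - (-2)*R1:  [   0    3    6   -8  -42 ]
R4 <- R4 - (1)*R1:  [   0   -9  -18   26  132 ]
R3 <- R3 - (-1)*R2:  [   0    0    2   -4  -14 ]
R4 <- R4 - (3)*R2:  [  0   0  -6  14  48 ]
R4 <- R4 - (-3)*R3:  [ 0  0  0  2  6 ]
Row echelon form:
[ -5   6  -1   3  |  -24 ]
[  0  -3  -4   4  |   28 ]
[  0   0   2  -4  |  -14 ]
[  0   0   0   2  |    6 ]
Back-substitution:
t = (6) / 2 = 3
w = (-14 - (-4)*(3)) / 2 = -1
v = (28 - (-4)*(-1) - (4)*(3)) / -3 = -4
u = (-24 - (6)*(-4) - (-1)*(-1) - (3)*(3)) / -5 = 2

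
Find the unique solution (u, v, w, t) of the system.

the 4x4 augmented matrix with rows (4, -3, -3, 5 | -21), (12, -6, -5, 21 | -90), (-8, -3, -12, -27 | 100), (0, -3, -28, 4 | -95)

(1, -3, 3, -5)

Forward elimination on [A|b]:
R2 <- R2 - (3)*R1:  [   0    3    4    6  -27 ]
R3 <- R3 - (-2)*R1:  [   0   -9  -18  -17   58 ]
R3 <- R3 - (-3)*R2:  [   0    0   -6    1  -23 ]
R4 <- R4 - (-1)*R2:  [    0     0   -24    10  -122 ]
R4 <- R4 - (4)*R3:  [   0    0    0    6  -30 ]
Row echelon form:
[ 4  -3  -3  5  |  -21 ]
[ 0   3   4  6  |  -27 ]
[ 0   0  -6  1  |  -23 ]
[ 0   0   0  6  |  -30 ]
Back-substitution:
t = (-30) / 6 = -5
w = (-23 - (1)*(-5)) / -6 = 3
v = (-27 - (4)*(3) - (6)*(-5)) / 3 = -3
u = (-21 - (-3)*(-3) - (-3)*(3) - (5)*(-5)) / 4 = 1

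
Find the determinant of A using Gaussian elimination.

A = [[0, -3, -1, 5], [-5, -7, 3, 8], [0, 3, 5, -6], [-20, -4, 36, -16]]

Forward elimination:
R1 <-> R2   (pivot in column 1 was zero)
[  -5  -7   3    8 ]
[   0  -3  -1    5 ]
[   0   3   5   -6 ]
[ -20  -4  36  -16 ]
R4 <- R4 - (4)*R1:  [   0   24   24  -48 ]
R3 <- R3 - (-1)*R2:  [  0   0   4  -1 ]
R4 <- R4 - (-8)*R2:  [  0   0  16  -8 ]
R4 <- R4 - (4)*R3:  [  0   0   0  -4 ]
Upper-triangular form:
[ -5  -7   3   8 ]
[  0  -3  -1   5 ]
[  0   0   4  -1 ]
[  0   0   0  -4 ]
det(A) = (-1)^1 * (-5) * (-3) * (4) * (-4) = 240  (1 row swap -> sign -1)

det(A) = 240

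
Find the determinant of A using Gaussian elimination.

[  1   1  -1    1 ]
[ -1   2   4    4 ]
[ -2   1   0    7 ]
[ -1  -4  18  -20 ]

det(A) = -30

Forward elimination:
R2 <- R2 - (-1)*R1:  [ 0  3  3  5 ]
R3 <- R3 - (-2)*R1:  [  0   3  -2   9 ]
R4 <- R4 - (-1)*R1:  [   0   -3   17  -19 ]
R3 <- R3 - (1)*R2:  [  0   0  -5   4 ]
R4 <- R4 - (-1)*R2:  [   0    0   20  -14 ]
R4 <- R4 - (-4)*R3:  [ 0  0  0  2 ]
Upper-triangular form:
[ 1  1  -1  1 ]
[ 0  3   3  5 ]
[ 0  0  -5  4 ]
[ 0  0   0  2 ]
det(A) = (-1)^0 * (1) * (3) * (-5) * (2) = -30  (0 row swaps -> sign +1)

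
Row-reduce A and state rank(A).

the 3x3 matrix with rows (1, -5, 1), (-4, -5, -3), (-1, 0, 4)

Row reduction:
R2 <- R2 - (-4)*R1:  [   0  -25    1 ]
R3 <- R3 - (-1)*R1:  [  0  -5   5 ]
R3 <- R3 - (1/5)*R2:  [    0     0  24/5 ]
Row echelon form:
[ 1   -5     1 ]
[ 0  -25     1 ]
[ 0    0  24/5 ]
Nonzero rows / pivot columns: 3

rank(A) = 3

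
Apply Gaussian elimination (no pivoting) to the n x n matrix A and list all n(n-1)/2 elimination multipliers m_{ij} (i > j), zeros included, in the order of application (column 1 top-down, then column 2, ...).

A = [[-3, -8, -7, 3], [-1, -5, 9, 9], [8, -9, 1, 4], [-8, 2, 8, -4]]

multipliers: 1/3, -8/3, 8/3, 13, -10, -28/33

Forward elimination:
R2 <- R2 - (1/3)*R1:  [    0  -7/3  34/3     8 ]
R3 <- R3 - (-8/3)*R1:  [     0  -91/3  -53/3     12 ]
R4 <- R4 - (8/3)*R1:  [    0  70/3  80/3   -12 ]
R3 <- R3 - (13)*R2:  [    0     0  -165   -92 ]
R4 <- R4 - (-10)*R2:  [   0    0  140   68 ]
R4 <- R4 - (-28/33)*R3:  [       0        0        0  -332/33 ]
Multipliers (in order of application): m_{21} = 1/3, m_{31} = -8/3, m_{41} = 8/3, m_{32} = 13, m_{42} = -10, m_{43} = -28/33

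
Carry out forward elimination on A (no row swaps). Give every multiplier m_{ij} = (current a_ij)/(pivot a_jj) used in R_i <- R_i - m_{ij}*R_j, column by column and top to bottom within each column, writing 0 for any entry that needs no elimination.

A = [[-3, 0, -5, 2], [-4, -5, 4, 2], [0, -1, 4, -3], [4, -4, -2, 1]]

Forward elimination:
R2 <- R2 - (4/3)*R1:  [    0    -5  32/3  -2/3 ]
R3: entry in column 1 is already 0 -> m_{31} = 0 (no row operation needed)
R4 <- R4 - (-4/3)*R1:  [     0     -4  -26/3   11/3 ]
R3 <- R3 - (1/5)*R2:  [      0       0   28/15  -43/15 ]
R4 <- R4 - (4/5)*R2:  [     0      0  -86/5   21/5 ]
R4 <- R4 - (-129/14)*R3:  [       0        0        0  -311/14 ]
Multipliers (in order of application): m_{21} = 4/3, m_{31} = 0, m_{41} = -4/3, m_{32} = 1/5, m_{42} = 4/5, m_{43} = -129/14

multipliers: 4/3, 0, -4/3, 1/5, 4/5, -129/14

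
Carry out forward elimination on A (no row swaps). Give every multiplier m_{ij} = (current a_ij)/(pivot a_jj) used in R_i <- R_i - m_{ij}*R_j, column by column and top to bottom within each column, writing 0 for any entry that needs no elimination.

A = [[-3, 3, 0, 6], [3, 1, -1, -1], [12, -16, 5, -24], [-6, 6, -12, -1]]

multipliers: -1, -4, 2, -1, 0, -3

Forward elimination:
R2 <- R2 - (-1)*R1:  [  0   4  -1   5 ]
R3 <- R3 - (-4)*R1:  [  0  -4   5   0 ]
R4 <- R4 - (2)*R1:  [   0    0  -12  -13 ]
R3 <- R3 - (-1)*R2:  [ 0  0  4  5 ]
R4: entry in column 2 is already 0 -> m_{42} = 0 (no row operation needed)
R4 <- R4 - (-3)*R3:  [ 0  0  0  2 ]
Multipliers (in order of application): m_{21} = -1, m_{31} = -4, m_{41} = 2, m_{32} = -1, m_{42} = 0, m_{43} = -3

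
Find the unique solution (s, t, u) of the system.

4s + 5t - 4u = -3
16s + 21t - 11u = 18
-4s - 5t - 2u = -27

Forward elimination on [A|b]:
R2 <- R2 - (4)*R1:  [  0   1   5  30 ]
R3 <- R3 - (-1)*R1:  [   0    0   -6  -30 ]
Row echelon form:
[ 4  5  -4  |   -3 ]
[ 0  1   5  |   30 ]
[ 0  0  -6  |  -30 ]
Back-substitution:
u = (-30) / -6 = 5
t = (30 - (5)*(5)) / 1 = 5
s = (-3 - (5)*(5) - (-4)*(5)) / 4 = -2

(-2, 5, 5)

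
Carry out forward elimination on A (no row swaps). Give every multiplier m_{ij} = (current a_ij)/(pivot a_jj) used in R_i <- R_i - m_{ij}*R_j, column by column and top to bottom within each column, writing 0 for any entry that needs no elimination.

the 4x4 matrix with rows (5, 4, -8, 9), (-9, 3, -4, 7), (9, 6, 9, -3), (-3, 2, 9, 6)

Forward elimination:
R2 <- R2 - (-9/5)*R1:  [     0   51/5  -92/5  116/5 ]
R3 <- R3 - (9/5)*R1:  [     0   -6/5  117/5  -96/5 ]
R4 <- R4 - (-3/5)*R1:  [    0  22/5  21/5  57/5 ]
R3 <- R3 - (-2/17)*R2:  [       0        0   361/17  -280/17 ]
R4 <- R4 - (22/51)*R2:  [      0       0  619/51   71/51 ]
R4 <- R4 - (619/1083)*R3:  [        0         0         0  3901/361 ]
Multipliers (in order of application): m_{21} = -9/5, m_{31} = 9/5, m_{41} = -3/5, m_{32} = -2/17, m_{42} = 22/51, m_{43} = 619/1083

multipliers: -9/5, 9/5, -3/5, -2/17, 22/51, 619/1083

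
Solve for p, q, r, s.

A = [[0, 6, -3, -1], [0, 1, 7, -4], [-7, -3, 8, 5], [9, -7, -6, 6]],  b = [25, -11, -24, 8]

(2, 4, -1, 2)

Forward elimination on [A|b]:
R1 <-> R3   (pivot in column 1 was zero)
[ -7  -3   8   5  -24 ]
[  0   1   7  -4  -11 ]
[  0   6  -3  -1   25 ]
[  9  -7  -6   6    8 ]
R4 <- R4 - (-9/7)*R1:  [      0   -76/7    30/7    87/7  -160/7 ]
R3 <- R3 - (6)*R2:  [   0    0  -45   23   91 ]
R4 <- R4 - (-76/7)*R2:  [      0       0   562/7     -31  -996/7 ]
R4 <- R4 - (-562/315)*R3:  [        0         0         0  3161/315  6322/315 ]
Row echelon form:
[ -7  -3    8         5  |       -24 ]
[  0   1    7        -4  |       -11 ]
[  0   0  -45        23  |        91 ]
[  0   0    0  3161/315  |  6322/315 ]
Back-substitution:
s = (6322/315) / (3161/315) = 2
r = (91 - (23)*(2)) / -45 = -1
q = (-11 - (7)*(-1) - (-4)*(2)) / 1 = 4
p = (-24 - (-3)*(4) - (8)*(-1) - (5)*(2)) / -7 = 2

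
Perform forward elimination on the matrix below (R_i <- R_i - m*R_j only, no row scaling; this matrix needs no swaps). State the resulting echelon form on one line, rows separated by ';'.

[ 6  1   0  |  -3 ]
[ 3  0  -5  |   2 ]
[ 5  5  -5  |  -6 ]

Forward elimination:
R2 <- R2 - (1/2)*R1:  [    0  -1/2    -5   7/2 ]
R3 <- R3 - (5/6)*R1:  [    0  25/6    -5  -7/2 ]
R3 <- R3 - (-25/3)*R2:  [      0       0  -140/3    77/3 ]
Row echelon form:
[ 6     1       0  |    -3 ]
[ 0  -1/2      -5  |   7/2 ]
[ 0     0  -140/3  |  77/3 ]

REF = [6 1 0 -3; 0 -1/2 -5 7/2; 0 0 -140/3 77/3]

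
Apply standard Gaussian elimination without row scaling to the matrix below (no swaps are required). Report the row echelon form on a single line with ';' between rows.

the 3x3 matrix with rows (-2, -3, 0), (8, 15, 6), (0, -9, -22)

Forward elimination:
R2 <- R2 - (-4)*R1:  [ 0  3  6 ]
R3 <- R3 - (-3)*R2:  [  0   0  -4 ]
Row echelon form:
[ -2  -3   0 ]
[  0   3   6 ]
[  0   0  -4 ]

REF = [-2 -3 0; 0 3 6; 0 0 -4]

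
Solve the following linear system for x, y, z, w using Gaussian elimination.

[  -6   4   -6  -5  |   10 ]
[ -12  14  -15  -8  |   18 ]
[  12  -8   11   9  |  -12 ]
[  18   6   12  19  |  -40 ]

Forward elimination on [A|b]:
R2 <- R2 - (2)*R1:  [  0   6  -3   2  -2 ]
R3 <- R3 - (-2)*R1:  [  0   0  -1  -1   8 ]
R4 <- R4 - (-3)*R1:  [   0   18   -6    4  -10 ]
R4 <- R4 - (3)*R2:  [  0   0   3  -2  -4 ]
R4 <- R4 - (-3)*R3:  [  0   0   0  -5  20 ]
Row echelon form:
[ -6  4  -6  -5  |  10 ]
[  0  6  -3   2  |  -2 ]
[  0  0  -1  -1  |   8 ]
[  0  0   0  -5  |  20 ]
Back-substitution:
w = (20) / -5 = -4
z = (8 - (-1)*(-4)) / -1 = -4
y = (-2 - (-3)*(-4) - (2)*(-4)) / 6 = -1
x = (10 - (4)*(-1) - (-6)*(-4) - (-5)*(-4)) / -6 = 5

(5, -1, -4, -4)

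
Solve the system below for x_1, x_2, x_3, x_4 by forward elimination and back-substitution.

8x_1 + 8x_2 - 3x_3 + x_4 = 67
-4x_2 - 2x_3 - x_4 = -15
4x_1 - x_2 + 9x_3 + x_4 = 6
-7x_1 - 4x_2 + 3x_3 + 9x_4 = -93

Forward elimination on [A|b]:
R3 <- R3 - (1/2)*R1:  [     0     -5   21/2    1/2  -55/2 ]
R4 <- R4 - (-7/8)*R1:  [      0       3     3/8    79/8  -275/8 ]
R3 <- R3 - (5/4)*R2:  [     0      0     13    7/4  -35/4 ]
R4 <- R4 - (-3/4)*R2:  [      0       0    -9/8    73/8  -365/8 ]
R4 <- R4 - (-9/104)*R3:  [          0           0           0    3859/416  -19295/416 ]
Row echelon form:
[ 8   8  -3         1  |          67 ]
[ 0  -4  -2        -1  |         -15 ]
[ 0   0  13       7/4  |       -35/4 ]
[ 0   0   0  3859/416  |  -19295/416 ]
Back-substitution:
x_4 = (-19295/416) / (3859/416) = -5
x_3 = (-35/4 - (7/4)*(-5)) / 13 = 0
x_2 = (-15 - (-2)*(0) - (-1)*(-5)) / -4 = 5
x_1 = (67 - (8)*(5) - (-3)*(0) - (1)*(-5)) / 8 = 4

(4, 5, 0, -5)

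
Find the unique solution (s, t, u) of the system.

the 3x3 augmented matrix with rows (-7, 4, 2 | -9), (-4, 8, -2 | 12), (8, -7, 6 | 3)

Forward elimination on [A|b]:
R2 <- R2 - (4/7)*R1:  [     0   40/7  -22/7  120/7 ]
R3 <- R3 - (-8/7)*R1:  [     0  -17/7   58/7  -51/7 ]
R3 <- R3 - (-17/40)*R2:  [      0       0  139/20       0 ]
Row echelon form:
[ -7     4       2  |     -9 ]
[  0  40/7   -22/7  |  120/7 ]
[  0     0  139/20  |      0 ]
Back-substitution:
u = (0) / (139/20) = 0
t = (120/7 - (-22/7)*(0)) / (40/7) = 3
s = (-9 - (4)*(3) - (2)*(0)) / -7 = 3

(3, 3, 0)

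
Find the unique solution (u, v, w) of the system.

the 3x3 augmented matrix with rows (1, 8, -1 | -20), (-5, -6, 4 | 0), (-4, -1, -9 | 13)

Forward elimination on [A|b]:
R2 <- R2 - (-5)*R1:  [    0    34    -1  -100 ]
R3 <- R3 - (-4)*R1:  [   0   31  -13  -67 ]
R3 <- R3 - (31/34)*R2:  [       0        0  -411/34   411/17 ]
Row echelon form:
[ 1   8       -1  |     -20 ]
[ 0  34       -1  |    -100 ]
[ 0   0  -411/34  |  411/17 ]
Back-substitution:
w = (411/17) / (-411/34) = -2
v = (-100 - (-1)*(-2)) / 34 = -3
u = (-20 - (8)*(-3) - (-1)*(-2)) / 1 = 2

(2, -3, -2)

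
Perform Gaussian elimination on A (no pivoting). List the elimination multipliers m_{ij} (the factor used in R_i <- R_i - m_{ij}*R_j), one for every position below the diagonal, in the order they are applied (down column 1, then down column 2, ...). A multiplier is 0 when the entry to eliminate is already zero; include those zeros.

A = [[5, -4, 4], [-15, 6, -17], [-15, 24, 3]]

multipliers: -3, -3, -2

Forward elimination:
R2 <- R2 - (-3)*R1:  [  0  -6  -5 ]
R3 <- R3 - (-3)*R1:  [  0  12  15 ]
R3 <- R3 - (-2)*R2:  [ 0  0  5 ]
Multipliers (in order of application): m_{21} = -3, m_{31} = -3, m_{32} = -2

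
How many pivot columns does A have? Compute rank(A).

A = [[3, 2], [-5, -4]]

Row reduction:
R2 <- R2 - (-5/3)*R1:  [    0  -2/3 ]
Row echelon form:
[ 3     2 ]
[ 0  -2/3 ]
Nonzero rows / pivot columns: 2

rank(A) = 2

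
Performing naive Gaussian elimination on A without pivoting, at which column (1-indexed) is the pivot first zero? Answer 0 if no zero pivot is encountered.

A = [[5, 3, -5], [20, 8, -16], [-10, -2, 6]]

Naive forward elimination:
R2 <- R2 - (4)*R1:  [  0  -4   4 ]
R3 <- R3 - (-2)*R1:  [  0   4  -4 ]
R3 <- R3 - (-1)*R2:  [ 0  0  0 ]
Matrix at this point:
[ 5   3  -5 ]
[ 0  -4   4 ]
[ 0   0   0 ]
Pivot entry (3,3) in the last row is zero and there are no rows below to swap with -> zero pivot in column 3 (A is singular).

first zero-pivot column = 3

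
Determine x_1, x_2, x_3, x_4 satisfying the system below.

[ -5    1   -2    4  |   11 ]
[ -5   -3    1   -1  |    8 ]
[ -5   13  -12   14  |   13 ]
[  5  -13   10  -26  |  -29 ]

(-2, 1, 2, 1)

Forward elimination on [A|b]:
R2 <- R2 - (1)*R1:  [  0  -4   3  -5  -3 ]
R3 <- R3 - (1)*R1:  [   0   12  -10   10    2 ]
R4 <- R4 - (-1)*R1:  [   0  -12    8  -22  -18 ]
R3 <- R3 - (-3)*R2:  [  0   0  -1  -5  -7 ]
R4 <- R4 - (3)*R2:  [  0   0  -1  -7  -9 ]
R4 <- R4 - (1)*R3:  [  0   0   0  -2  -2 ]
Row echelon form:
[ -5   1  -2   4  |  11 ]
[  0  -4   3  -5  |  -3 ]
[  0   0  -1  -5  |  -7 ]
[  0   0   0  -2  |  -2 ]
Back-substitution:
x_4 = (-2) / -2 = 1
x_3 = (-7 - (-5)*(1)) / -1 = 2
x_2 = (-3 - (3)*(2) - (-5)*(1)) / -4 = 1
x_1 = (11 - (1)*(1) - (-2)*(2) - (4)*(1)) / -5 = -2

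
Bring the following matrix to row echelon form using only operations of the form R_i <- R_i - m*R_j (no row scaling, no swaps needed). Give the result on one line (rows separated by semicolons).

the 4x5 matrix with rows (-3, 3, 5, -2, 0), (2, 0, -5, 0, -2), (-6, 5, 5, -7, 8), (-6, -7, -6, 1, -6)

REF = [-3 3 5 -2 0; 0 2 -5/3 -4/3 -2; 0 0 -35/6 -11/3 7; 0 0 0 66/5 -256/5]

Forward elimination:
R2 <- R2 - (-2/3)*R1:  [    0     2  -5/3  -4/3    -2 ]
R3 <- R3 - (2)*R1:  [  0  -1  -5  -3   8 ]
R4 <- R4 - (2)*R1:  [   0  -13  -16    5   -6 ]
R3 <- R3 - (-1/2)*R2:  [     0      0  -35/6  -11/3      7 ]
R4 <- R4 - (-13/2)*R2:  [      0       0  -161/6   -11/3     -19 ]
R4 <- R4 - (23/5)*R3:  [      0       0       0    66/5  -256/5 ]
Row echelon form:
[ -3  3      5     -2       0 ]
[  0  2   -5/3   -4/3      -2 ]
[  0  0  -35/6  -11/3       7 ]
[  0  0      0   66/5  -256/5 ]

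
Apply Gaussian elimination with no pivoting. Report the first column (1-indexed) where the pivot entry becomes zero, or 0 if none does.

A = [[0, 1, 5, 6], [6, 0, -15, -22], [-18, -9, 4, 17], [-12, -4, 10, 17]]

first zero-pivot column = 1

Naive forward elimination:
Pivot entry (1,1) is zero but row 2 has 6 in column 1 -> naive elimination stops; a row interchange (e.g. R1 <-> R2) would be required here.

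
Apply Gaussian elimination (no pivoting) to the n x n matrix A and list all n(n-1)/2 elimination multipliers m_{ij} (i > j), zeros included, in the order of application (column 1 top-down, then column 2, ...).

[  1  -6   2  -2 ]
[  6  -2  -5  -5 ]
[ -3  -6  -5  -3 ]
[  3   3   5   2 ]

Forward elimination:
R2 <- R2 - (6)*R1:  [   0   34  -17    7 ]
R3 <- R3 - (-3)*R1:  [   0  -24    1   -9 ]
R4 <- R4 - (3)*R1:  [  0  21  -1   8 ]
R3 <- R3 - (-12/17)*R2:  [      0       0     -11  -69/17 ]
R4 <- R4 - (21/34)*R2:  [      0       0    19/2  125/34 ]
R4 <- R4 - (-19/22)*R3:  [      0       0       0  32/187 ]
Multipliers (in order of application): m_{21} = 6, m_{31} = -3, m_{41} = 3, m_{32} = -12/17, m_{42} = 21/34, m_{43} = -19/22

multipliers: 6, -3, 3, -12/17, 21/34, -19/22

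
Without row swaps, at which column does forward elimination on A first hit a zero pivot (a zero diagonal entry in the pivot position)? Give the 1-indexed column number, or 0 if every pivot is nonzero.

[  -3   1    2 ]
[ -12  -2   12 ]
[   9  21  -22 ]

first zero-pivot column = 3

Naive forward elimination:
R2 <- R2 - (4)*R1:  [  0  -6   4 ]
R3 <- R3 - (-3)*R1:  [   0   24  -16 ]
R3 <- R3 - (-4)*R2:  [ 0  0  0 ]
Matrix at this point:
[ -3   1  2 ]
[  0  -6  4 ]
[  0   0  0 ]
Pivot entry (3,3) in the last row is zero and there are no rows below to swap with -> zero pivot in column 3 (A is singular).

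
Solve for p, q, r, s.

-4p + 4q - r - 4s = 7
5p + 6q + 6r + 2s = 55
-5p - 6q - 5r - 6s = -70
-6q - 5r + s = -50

(-3, 5, 5, 5)

Forward elimination on [A|b]:
R2 <- R2 - (-5/4)*R1:  [     0     11   19/4     -3  255/4 ]
R3 <- R3 - (5/4)*R1:  [      0     -11   -15/4      -1  -315/4 ]
R3 <- R3 - (-1)*R2:  [   0    0    1   -4  -15 ]
R4 <- R4 - (-6/11)*R2:  [       0        0   -53/22    -7/11  -335/22 ]
R4 <- R4 - (-53/22)*R3:  [       0        0        0  -113/11  -565/11 ]
Row echelon form:
[ -4   4    -1       -4  |        7 ]
[  0  11  19/4       -3  |    255/4 ]
[  0   0     1       -4  |      -15 ]
[  0   0     0  -113/11  |  -565/11 ]
Back-substitution:
s = (-565/11) / (-113/11) = 5
r = (-15 - (-4)*(5)) / 1 = 5
q = (255/4 - (19/4)*(5) - (-3)*(5)) / 11 = 5
p = (7 - (4)*(5) - (-1)*(5) - (-4)*(5)) / -4 = -3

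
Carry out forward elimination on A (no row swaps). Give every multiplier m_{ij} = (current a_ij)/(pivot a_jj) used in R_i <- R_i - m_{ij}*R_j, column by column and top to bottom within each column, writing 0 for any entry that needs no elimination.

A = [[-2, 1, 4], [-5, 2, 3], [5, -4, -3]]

multipliers: 5/2, -5/2, 3

Forward elimination:
R2 <- R2 - (5/2)*R1:  [    0  -1/2    -7 ]
R3 <- R3 - (-5/2)*R1:  [    0  -3/2     7 ]
R3 <- R3 - (3)*R2:  [  0   0  28 ]
Multipliers (in order of application): m_{21} = 5/2, m_{31} = -5/2, m_{32} = 3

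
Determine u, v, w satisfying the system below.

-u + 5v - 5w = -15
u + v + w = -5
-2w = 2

Forward elimination on [A|b]:
R2 <- R2 - (-1)*R1:  [   0    6   -4  -20 ]
Row echelon form:
[ -1  5  -5  |  -15 ]
[  0  6  -4  |  -20 ]
[  0  0  -2  |    2 ]
Back-substitution:
w = (2) / -2 = -1
v = (-20 - (-4)*(-1)) / 6 = -4
u = (-15 - (5)*(-4) - (-5)*(-1)) / -1 = 0

(0, -4, -1)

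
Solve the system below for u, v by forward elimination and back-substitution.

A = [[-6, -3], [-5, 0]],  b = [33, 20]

(-4, -3)

Forward elimination on [A|b]:
R2 <- R2 - (5/6)*R1:  [     0    5/2  -15/2 ]
Row echelon form:
[ -6   -3  |     33 ]
[  0  5/2  |  -15/2 ]
Back-substitution:
v = (-15/2) / (5/2) = -3
u = (33 - (-3)*(-3)) / -6 = -4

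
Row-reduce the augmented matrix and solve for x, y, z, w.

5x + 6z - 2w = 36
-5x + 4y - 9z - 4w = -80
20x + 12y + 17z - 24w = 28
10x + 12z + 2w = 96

(4, -2, 4, 4)

Forward elimination on [A|b]:
R2 <- R2 - (-1)*R1:  [   0    4   -3   -6  -44 ]
R3 <- R3 - (4)*R1:  [    0    12    -7   -16  -116 ]
R4 <- R4 - (2)*R1:  [  0   0   0   6  24 ]
R3 <- R3 - (3)*R2:  [  0   0   2   2  16 ]
Row echelon form:
[ 5  0   6  -2  |   36 ]
[ 0  4  -3  -6  |  -44 ]
[ 0  0   2   2  |   16 ]
[ 0  0   0   6  |   24 ]
Back-substitution:
w = (24) / 6 = 4
z = (16 - (2)*(4)) / 2 = 4
y = (-44 - (-3)*(4) - (-6)*(4)) / 4 = -2
x = (36 - (6)*(4) - (-2)*(4)) / 5 = 4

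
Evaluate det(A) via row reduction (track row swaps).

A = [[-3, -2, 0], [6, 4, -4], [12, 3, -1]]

det(A) = 60

Forward elimination:
R2 <- R2 - (-2)*R1:  [  0   0  -4 ]
R3 <- R3 - (-4)*R1:  [  0  -5  -1 ]
R2 <-> R3   (pivot in column 2 was zero)
[ -3  -2   0 ]
[  0  -5  -1 ]
[  0   0  -4 ]
Upper-triangular form:
[ -3  -2   0 ]
[  0  -5  -1 ]
[  0   0  -4 ]
det(A) = (-1)^1 * (-3) * (-5) * (-4) = 60  (1 row swap -> sign -1)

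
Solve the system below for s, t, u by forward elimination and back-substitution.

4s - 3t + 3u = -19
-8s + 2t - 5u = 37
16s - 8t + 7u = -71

(-4, 0, -1)

Forward elimination on [A|b]:
R2 <- R2 - (-2)*R1:  [  0  -4   1  -1 ]
R3 <- R3 - (4)*R1:  [  0   4  -5   5 ]
R3 <- R3 - (-1)*R2:  [  0   0  -4   4 ]
Row echelon form:
[ 4  -3   3  |  -19 ]
[ 0  -4   1  |   -1 ]
[ 0   0  -4  |    4 ]
Back-substitution:
u = (4) / -4 = -1
t = (-1 - (1)*(-1)) / -4 = 0
s = (-19 - (-3)*(0) - (3)*(-1)) / 4 = -4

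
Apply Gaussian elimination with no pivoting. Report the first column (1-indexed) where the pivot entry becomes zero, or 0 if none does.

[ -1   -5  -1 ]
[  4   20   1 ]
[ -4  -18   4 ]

Naive forward elimination:
R2 <- R2 - (-4)*R1:  [  0   0  -3 ]
R3 <- R3 - (4)*R1:  [ 0  2  8 ]
Matrix at this point:
[ -1  -5  -1 ]
[  0   0  -3 ]
[  0   2   8 ]
Pivot entry (2,2) is zero but row 3 has 2 in column 2 -> naive elimination stops; a row interchange (e.g. R2 <-> R3) would be required here.

first zero-pivot column = 2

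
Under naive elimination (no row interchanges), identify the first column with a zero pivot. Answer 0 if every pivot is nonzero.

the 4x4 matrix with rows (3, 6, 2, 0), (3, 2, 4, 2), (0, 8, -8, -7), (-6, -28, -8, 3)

first zero-pivot column = 0

Naive forward elimination:
R2 <- R2 - (1)*R1:  [  0  -4   2   2 ]
R4 <- R4 - (-2)*R1:  [   0  -16   -4    3 ]
R3 <- R3 - (-2)*R2:  [  0   0  -4  -3 ]
R4 <- R4 - (4)*R2:  [   0    0  -12   -5 ]
R4 <- R4 - (3)*R3:  [ 0  0  0  4 ]
All pivots nonzero; naive elimination completes without hitting a zero pivot.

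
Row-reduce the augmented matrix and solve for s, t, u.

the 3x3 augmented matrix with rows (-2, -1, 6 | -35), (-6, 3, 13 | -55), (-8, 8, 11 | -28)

Forward elimination on [A|b]:
R2 <- R2 - (3)*R1:  [  0   6  -5  50 ]
R3 <- R3 - (4)*R1:  [   0   12  -13  112 ]
R3 <- R3 - (2)*R2:  [  0   0  -3  12 ]
Row echelon form:
[ -2  -1   6  |  -35 ]
[  0   6  -5  |   50 ]
[  0   0  -3  |   12 ]
Back-substitution:
u = (12) / -3 = -4
t = (50 - (-5)*(-4)) / 6 = 5
s = (-35 - (-1)*(5) - (6)*(-4)) / -2 = 3

(3, 5, -4)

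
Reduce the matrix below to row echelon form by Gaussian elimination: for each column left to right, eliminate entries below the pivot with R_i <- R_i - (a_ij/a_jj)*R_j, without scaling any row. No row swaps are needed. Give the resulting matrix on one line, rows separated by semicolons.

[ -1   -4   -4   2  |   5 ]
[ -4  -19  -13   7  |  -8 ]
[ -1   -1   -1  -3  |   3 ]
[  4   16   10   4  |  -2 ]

Forward elimination:
R2 <- R2 - (4)*R1:  [   0   -3    3   -1  -28 ]
R3 <- R3 - (1)*R1:  [  0   3   3  -5  -2 ]
R4 <- R4 - (-4)*R1:  [  0   0  -6  12  18 ]
R3 <- R3 - (-1)*R2:  [   0    0    6   -6  -30 ]
R4 <- R4 - (-1)*R3:  [   0    0    0    6  -12 ]
Row echelon form:
[ -1  -4  -4   2  |    5 ]
[  0  -3   3  -1  |  -28 ]
[  0   0   6  -6  |  -30 ]
[  0   0   0   6  |  -12 ]

REF = [-1 -4 -4 2 5; 0 -3 3 -1 -28; 0 0 6 -6 -30; 0 0 0 6 -12]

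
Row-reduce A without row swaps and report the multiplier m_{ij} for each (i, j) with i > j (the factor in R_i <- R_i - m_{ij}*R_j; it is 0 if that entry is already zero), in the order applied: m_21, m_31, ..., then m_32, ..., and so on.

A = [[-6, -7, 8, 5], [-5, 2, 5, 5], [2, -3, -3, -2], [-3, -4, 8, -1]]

Forward elimination:
R2 <- R2 - (5/6)*R1:  [    0  47/6  -5/3   5/6 ]
R3 <- R3 - (-1/3)*R1:  [     0  -16/3   -1/3   -1/3 ]
R4 <- R4 - (1/2)*R1:  [    0  -1/2     4  -7/2 ]
R3 <- R3 - (-32/47)*R2:  [      0       0  -69/47   11/47 ]
R4 <- R4 - (-3/47)*R2:  [       0        0   183/47  -162/47 ]
R4 <- R4 - (-61/23)*R3:  [      0       0       0  -65/23 ]
Multipliers (in order of application): m_{21} = 5/6, m_{31} = -1/3, m_{41} = 1/2, m_{32} = -32/47, m_{42} = -3/47, m_{43} = -61/23

multipliers: 5/6, -1/3, 1/2, -32/47, -3/47, -61/23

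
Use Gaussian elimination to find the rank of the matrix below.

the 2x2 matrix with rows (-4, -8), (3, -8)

Row reduction:
R2 <- R2 - (-3/4)*R1:  [   0  -14 ]
Row echelon form:
[ -4   -8 ]
[  0  -14 ]
Nonzero rows / pivot columns: 2

rank(A) = 2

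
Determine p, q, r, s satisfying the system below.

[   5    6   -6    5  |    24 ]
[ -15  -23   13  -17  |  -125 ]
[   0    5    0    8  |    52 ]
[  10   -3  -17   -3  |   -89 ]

(2, 4, 5, 4)

Forward elimination on [A|b]:
R2 <- R2 - (-3)*R1:  [   0   -5   -5   -2  -53 ]
R4 <- R4 - (2)*R1:  [    0   -15    -5   -13  -137 ]
R3 <- R3 - (-1)*R2:  [  0   0  -5   6  -1 ]
R4 <- R4 - (3)*R2:  [  0   0  10  -7  22 ]
R4 <- R4 - (-2)*R3:  [  0   0   0   5  20 ]
Row echelon form:
[ 5   6  -6   5  |   24 ]
[ 0  -5  -5  -2  |  -53 ]
[ 0   0  -5   6  |   -1 ]
[ 0   0   0   5  |   20 ]
Back-substitution:
s = (20) / 5 = 4
r = (-1 - (6)*(4)) / -5 = 5
q = (-53 - (-5)*(5) - (-2)*(4)) / -5 = 4
p = (24 - (6)*(4) - (-6)*(5) - (5)*(4)) / 5 = 2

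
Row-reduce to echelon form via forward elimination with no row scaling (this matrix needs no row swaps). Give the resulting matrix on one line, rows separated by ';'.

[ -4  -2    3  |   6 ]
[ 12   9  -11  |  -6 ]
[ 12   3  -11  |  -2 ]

REF = [-4 -2 3 6; 0 3 -2 12; 0 0 -4 28]

Forward elimination:
R2 <- R2 - (-3)*R1:  [  0   3  -2  12 ]
R3 <- R3 - (-3)*R1:  [  0  -3  -2  16 ]
R3 <- R3 - (-1)*R2:  [  0   0  -4  28 ]
Row echelon form:
[ -4  -2   3  |   6 ]
[  0   3  -2  |  12 ]
[  0   0  -4  |  28 ]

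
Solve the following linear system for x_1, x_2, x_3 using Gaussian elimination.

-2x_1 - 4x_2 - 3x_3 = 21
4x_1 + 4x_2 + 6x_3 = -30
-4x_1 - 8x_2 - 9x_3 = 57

Forward elimination on [A|b]:
R2 <- R2 - (-2)*R1:  [  0  -4   0  12 ]
R3 <- R3 - (2)*R1:  [  0   0  -3  15 ]
Row echelon form:
[ -2  -4  -3  |  21 ]
[  0  -4   0  |  12 ]
[  0   0  -3  |  15 ]
Back-substitution:
x_3 = (15) / -3 = -5
x_2 = (12) / -4 = -3
x_1 = (21 - (-4)*(-3) - (-3)*(-5)) / -2 = 3

(3, -3, -5)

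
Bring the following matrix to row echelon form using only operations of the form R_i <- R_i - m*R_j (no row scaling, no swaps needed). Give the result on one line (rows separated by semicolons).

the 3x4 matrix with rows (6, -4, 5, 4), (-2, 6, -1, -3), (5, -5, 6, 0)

REF = [6 -4 5 4; 0 14/3 2/3 -5/3; 0 0 29/14 -55/14]

Forward elimination:
R2 <- R2 - (-1/3)*R1:  [    0  14/3   2/3  -5/3 ]
R3 <- R3 - (5/6)*R1:  [     0   -5/3   11/6  -10/3 ]
R3 <- R3 - (-5/14)*R2:  [      0       0   29/14  -55/14 ]
Row echelon form:
[ 6    -4      5       4 ]
[ 0  14/3    2/3    -5/3 ]
[ 0     0  29/14  -55/14 ]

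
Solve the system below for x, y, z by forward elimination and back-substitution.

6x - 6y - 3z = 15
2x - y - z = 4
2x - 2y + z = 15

Forward elimination on [A|b]:
R2 <- R2 - (1/3)*R1:  [  0   1   0  -1 ]
R3 <- R3 - (1/3)*R1:  [  0   0   2  10 ]
Row echelon form:
[ 6  -6  -3  |  15 ]
[ 0   1   0  |  -1 ]
[ 0   0   2  |  10 ]
Back-substitution:
z = (10) / 2 = 5
y = (-1) / 1 = -1
x = (15 - (-6)*(-1) - (-3)*(5)) / 6 = 4

(4, -1, 5)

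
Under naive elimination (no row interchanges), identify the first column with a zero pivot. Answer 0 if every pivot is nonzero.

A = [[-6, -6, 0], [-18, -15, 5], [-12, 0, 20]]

first zero-pivot column = 3

Naive forward elimination:
R2 <- R2 - (3)*R1:  [ 0  3  5 ]
R3 <- R3 - (2)*R1:  [  0  12  20 ]
R3 <- R3 - (4)*R2:  [ 0  0  0 ]
Matrix at this point:
[ -6  -6  0 ]
[  0   3  5 ]
[  0   0  0 ]
Pivot entry (3,3) in the last row is zero and there are no rows below to swap with -> zero pivot in column 3 (A is singular).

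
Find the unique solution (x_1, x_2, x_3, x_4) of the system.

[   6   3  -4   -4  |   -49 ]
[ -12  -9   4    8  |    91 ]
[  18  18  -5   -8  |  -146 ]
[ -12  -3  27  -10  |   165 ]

(-4, -3, 4, 0)

Forward elimination on [A|b]:
R2 <- R2 - (-2)*R1:  [  0  -3  -4   0  -7 ]
R3 <- R3 - (3)*R1:  [ 0  9  7  4  1 ]
R4 <- R4 - (-2)*R1:  [   0    3   19  -18   67 ]
R3 <- R3 - (-3)*R2:  [   0    0   -5    4  -20 ]
R4 <- R4 - (-1)*R2:  [   0    0   15  -18   60 ]
R4 <- R4 - (-3)*R3:  [  0   0   0  -6   0 ]
Row echelon form:
[ 6   3  -4  -4  |  -49 ]
[ 0  -3  -4   0  |   -7 ]
[ 0   0  -5   4  |  -20 ]
[ 0   0   0  -6  |    0 ]
Back-substitution:
x_4 = (0) / -6 = 0
x_3 = (-20 - (4)*(0)) / -5 = 4
x_2 = (-7 - (-4)*(4)) / -3 = -3
x_1 = (-49 - (3)*(-3) - (-4)*(4) - (-4)*(0)) / 6 = -4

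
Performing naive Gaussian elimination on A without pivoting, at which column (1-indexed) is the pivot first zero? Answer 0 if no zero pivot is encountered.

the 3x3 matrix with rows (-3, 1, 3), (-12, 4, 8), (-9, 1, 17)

Naive forward elimination:
R2 <- R2 - (4)*R1:  [  0   0  -4 ]
R3 <- R3 - (3)*R1:  [  0  -2   8 ]
Matrix at this point:
[ -3   1   3 ]
[  0   0  -4 ]
[  0  -2   8 ]
Pivot entry (2,2) is zero but row 3 has -2 in column 2 -> naive elimination stops; a row interchange (e.g. R2 <-> R3) would be required here.

first zero-pivot column = 2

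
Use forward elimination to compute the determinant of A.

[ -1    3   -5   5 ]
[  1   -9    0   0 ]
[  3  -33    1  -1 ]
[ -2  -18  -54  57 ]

Forward elimination:
R2 <- R2 - (-1)*R1:  [  0  -6  -5   5 ]
R3 <- R3 - (-3)*R1:  [   0  -24  -14   14 ]
R4 <- R4 - (2)*R1:  [   0  -24  -44   47 ]
R3 <- R3 - (4)*R2:  [  0   0   6  -6 ]
R4 <- R4 - (4)*R2:  [   0    0  -24   27 ]
R4 <- R4 - (-4)*R3:  [ 0  0  0  3 ]
Upper-triangular form:
[ -1   3  -5   5 ]
[  0  -6  -5   5 ]
[  0   0   6  -6 ]
[  0   0   0   3 ]
det(A) = (-1)^0 * (-1) * (-6) * (6) * (3) = 108  (0 row swaps -> sign +1)

det(A) = 108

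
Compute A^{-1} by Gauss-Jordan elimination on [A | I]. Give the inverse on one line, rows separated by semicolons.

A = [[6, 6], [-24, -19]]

inverse = [-19/30 -1/5; 4/5 1/5]

Gauss-Jordan on [A | I]:
R1 <- (1/6)*R1:  [   1    1  |  1/6    0 ]
R2 <- R2 - (-24)*R1:  [ 0  5  |  4  1 ]
R2 <- (1/5)*R2:  [   0    1  |  4/5  1/5 ]
R1 <- R1 - (1)*R2:  [      1       0  |  -19/30    -1/5 ]
Right block of [I | A^{-1}] is the inverse:
[ -19/30  -1/5 ]
[    4/5   1/5 ]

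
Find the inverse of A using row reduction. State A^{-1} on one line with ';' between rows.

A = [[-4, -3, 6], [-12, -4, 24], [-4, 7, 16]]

Gauss-Jordan on [A | I]:
R1 <- (1/-4)*R1:  [    1   3/4  -3/2  |  -1/4     0     0 ]
R2 <- R2 - (-12)*R1:  [  0   5   6  |  -3   1   0 ]
R3 <- R3 - (-4)*R1:  [  0  10  10  |  -1   0   1 ]
R2 <- (1/5)*R2:  [    0     1   6/5  |  -3/5   1/5     0 ]
R1 <- R1 - (3/4)*R2:  [     1      0  -12/5  |    1/5  -3/20      0 ]
R3 <- R3 - (10)*R2:  [  0   0  -2  |   5  -2   1 ]
R3 <- (1/-2)*R3:  [    0     0     1  |  -5/2     1  -1/2 ]
R1 <- R1 - (-12/5)*R3:  [     1      0      0  |  -29/5    9/4   -6/5 ]
R2 <- R2 - (6/5)*R3:  [    0     1     0  |  12/5    -1   3/5 ]
Right block of [I | A^{-1}] is the inverse:
[ -29/5  9/4  -6/5 ]
[  12/5   -1   3/5 ]
[  -5/2    1  -1/2 ]

inverse = [-29/5 9/4 -6/5; 12/5 -1 3/5; -5/2 1 -1/2]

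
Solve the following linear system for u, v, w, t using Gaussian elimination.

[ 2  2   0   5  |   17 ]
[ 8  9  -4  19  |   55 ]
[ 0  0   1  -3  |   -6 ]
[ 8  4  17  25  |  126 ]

(-1, 2, 3, 3)

Forward elimination on [A|b]:
R2 <- R2 - (4)*R1:  [   0    1   -4   -1  -13 ]
R4 <- R4 - (4)*R1:  [  0  -4  17   5  58 ]
R4 <- R4 - (-4)*R2:  [ 0  0  1  1  6 ]
R4 <- R4 - (1)*R3:  [  0   0   0   4  12 ]
Row echelon form:
[ 2  2   0   5  |   17 ]
[ 0  1  -4  -1  |  -13 ]
[ 0  0   1  -3  |   -6 ]
[ 0  0   0   4  |   12 ]
Back-substitution:
t = (12) / 4 = 3
w = (-6 - (-3)*(3)) / 1 = 3
v = (-13 - (-4)*(3) - (-1)*(3)) / 1 = 2
u = (17 - (2)*(2) - (5)*(3)) / 2 = -1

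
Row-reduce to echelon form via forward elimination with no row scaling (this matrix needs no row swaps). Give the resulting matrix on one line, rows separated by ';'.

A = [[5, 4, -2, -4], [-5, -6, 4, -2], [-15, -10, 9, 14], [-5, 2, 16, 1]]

Forward elimination:
R2 <- R2 - (-1)*R1:  [  0  -2   2  -6 ]
R3 <- R3 - (-3)*R1:  [ 0  2  3  2 ]
R4 <- R4 - (-1)*R1:  [  0   6  14  -3 ]
R3 <- R3 - (-1)*R2:  [  0   0   5  -4 ]
R4 <- R4 - (-3)*R2:  [   0    0   20  -21 ]
R4 <- R4 - (4)*R3:  [  0   0   0  -5 ]
Row echelon form:
[ 5   4  -2  -4 ]
[ 0  -2   2  -6 ]
[ 0   0   5  -4 ]
[ 0   0   0  -5 ]

REF = [5 4 -2 -4; 0 -2 2 -6; 0 0 5 -4; 0 0 0 -5]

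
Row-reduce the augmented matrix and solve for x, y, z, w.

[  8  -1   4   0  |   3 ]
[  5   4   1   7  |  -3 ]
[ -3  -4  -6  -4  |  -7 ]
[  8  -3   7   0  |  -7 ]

Forward elimination on [A|b]:
R2 <- R2 - (5/8)*R1:  [     0   37/8   -3/2      7  -39/8 ]
R3 <- R3 - (-3/8)*R1:  [     0  -35/8   -9/2     -4  -47/8 ]
R4 <- R4 - (1)*R1:  [   0   -2    3    0  -10 ]
R3 <- R3 - (-35/37)*R2:  [       0        0  -219/37    97/37  -388/37 ]
R4 <- R4 - (-16/37)*R2:  [       0        0    87/37   112/37  -448/37 ]
R4 <- R4 - (-29/73)*R3:  [        0         0         0    297/73  -1188/73 ]
Row echelon form:
[ 8    -1        4       0  |         3 ]
[ 0  37/8     -3/2       7  |     -39/8 ]
[ 0     0  -219/37   97/37  |   -388/37 ]
[ 0     0        0  297/73  |  -1188/73 ]
Back-substitution:
w = (-1188/73) / (297/73) = -4
z = (-388/37 - (97/37)*(-4)) / (-219/37) = 0
y = (-39/8 - (-3/2)*(0) - (7)*(-4)) / (37/8) = 5
x = (3 - (-1)*(5) - (4)*(0)) / 8 = 1

(1, 5, 0, -4)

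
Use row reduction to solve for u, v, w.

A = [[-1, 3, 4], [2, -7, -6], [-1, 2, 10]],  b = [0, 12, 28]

(4, -4, 4)

Forward elimination on [A|b]:
R2 <- R2 - (-2)*R1:  [  0  -1   2  12 ]
R3 <- R3 - (1)*R1:  [  0  -1   6  28 ]
R3 <- R3 - (1)*R2:  [  0   0   4  16 ]
Row echelon form:
[ -1   3  4  |   0 ]
[  0  -1  2  |  12 ]
[  0   0  4  |  16 ]
Back-substitution:
w = (16) / 4 = 4
v = (12 - (2)*(4)) / -1 = -4
u = (0 - (3)*(-4) - (4)*(4)) / -1 = 4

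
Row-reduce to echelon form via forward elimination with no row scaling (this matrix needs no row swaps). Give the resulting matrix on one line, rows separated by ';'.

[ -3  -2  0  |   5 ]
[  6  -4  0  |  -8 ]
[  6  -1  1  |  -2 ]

REF = [-3 -2 0 5; 0 -8 0 2; 0 0 1 27/4]

Forward elimination:
R2 <- R2 - (-2)*R1:  [  0  -8   0   2 ]
R3 <- R3 - (-2)*R1:  [  0  -5   1   8 ]
R3 <- R3 - (5/8)*R2:  [    0     0     1  27/4 ]
Row echelon form:
[ -3  -2  0  |     5 ]
[  0  -8  0  |     2 ]
[  0   0  1  |  27/4 ]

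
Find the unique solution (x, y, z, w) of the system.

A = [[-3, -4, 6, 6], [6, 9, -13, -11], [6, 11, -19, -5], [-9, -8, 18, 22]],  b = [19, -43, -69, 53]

Forward elimination on [A|b]:
R2 <- R2 - (-2)*R1:  [  0   1  -1   1  -5 ]
R3 <- R3 - (-2)*R1:  [   0    3   -7    7  -31 ]
R4 <- R4 - (3)*R1:  [  0   4   0   4  -4 ]
R3 <- R3 - (3)*R2:  [   0    0   -4    4  -16 ]
R4 <- R4 - (4)*R2:  [  0   0   4   0  16 ]
R4 <- R4 - (-1)*R3:  [ 0  0  0  4  0 ]
Row echelon form:
[ -3  -4   6  6  |   19 ]
[  0   1  -1  1  |   -5 ]
[  0   0  -4  4  |  -16 ]
[  0   0   0  4  |    0 ]
Back-substitution:
w = (0) / 4 = 0
z = (-16 - (4)*(0)) / -4 = 4
y = (-5 - (-1)*(4) - (1)*(0)) / 1 = -1
x = (19 - (-4)*(-1) - (6)*(4) - (6)*(0)) / -3 = 3

(3, -1, 4, 0)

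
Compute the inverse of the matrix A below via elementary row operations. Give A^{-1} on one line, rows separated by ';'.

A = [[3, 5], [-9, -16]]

inverse = [16/3 5/3; -3 -1]

Gauss-Jordan on [A | I]:
R1 <- (1/3)*R1:  [   1  5/3  |  1/3    0 ]
R2 <- R2 - (-9)*R1:  [  0  -1  |   3   1 ]
R2 <- (1/-1)*R2:  [  0   1  |  -3  -1 ]
R1 <- R1 - (5/3)*R2:  [    1     0  |  16/3   5/3 ]
Right block of [I | A^{-1}] is the inverse:
[ 16/3  5/3 ]
[   -3   -1 ]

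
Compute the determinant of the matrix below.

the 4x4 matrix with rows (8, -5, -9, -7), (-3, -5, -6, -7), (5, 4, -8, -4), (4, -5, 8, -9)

det(A) = -9730

Forward elimination:
R2 <- R2 - (-3/8)*R1:  [     0  -55/8  -75/8  -77/8 ]
R3 <- R3 - (5/8)*R1:  [     0   57/8  -19/8    3/8 ]
R4 <- R4 - (1/2)*R1:  [     0   -5/2   25/2  -11/2 ]
R3 <- R3 - (-57/55)*R2:  [       0        0  -133/11    -48/5 ]
R4 <- R4 - (4/11)*R2:  [      0       0  175/11      -2 ]
R4 <- R4 - (-25/19)*R3:  [       0        0        0  -278/19 ]
Upper-triangular form:
[ 8     -5       -9       -7 ]
[ 0  -55/8    -75/8    -77/8 ]
[ 0      0  -133/11    -48/5 ]
[ 0      0        0  -278/19 ]
det(A) = (-1)^0 * (8) * (-55/8) * (-133/11) * (-278/19) = -9730  (0 row swaps -> sign +1)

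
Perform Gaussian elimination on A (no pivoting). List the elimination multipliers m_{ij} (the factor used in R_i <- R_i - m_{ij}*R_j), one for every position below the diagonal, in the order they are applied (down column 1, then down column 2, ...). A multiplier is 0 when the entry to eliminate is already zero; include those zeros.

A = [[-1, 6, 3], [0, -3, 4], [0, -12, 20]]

Forward elimination:
R2: entry in column 1 is already 0 -> m_{21} = 0 (no row operation needed)
R3: entry in column 1 is already 0 -> m_{31} = 0 (no row operation needed)
R3 <- R3 - (4)*R2:  [ 0  0  4 ]
Multipliers (in order of application): m_{21} = 0, m_{31} = 0, m_{32} = 4

multipliers: 0, 0, 4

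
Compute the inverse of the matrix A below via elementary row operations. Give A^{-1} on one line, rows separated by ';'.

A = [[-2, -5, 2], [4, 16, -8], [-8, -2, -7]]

inverse = [-32/9 -13/12 2/9; 23/9 5/6 -2/9; 10/3 1 -1/3]

Gauss-Jordan on [A | I]:
R1 <- (1/-2)*R1:  [    1   5/2    -1  |  -1/2     0     0 ]
R2 <- R2 - (4)*R1:  [  0   6  -4  |   2   1   0 ]
R3 <- R3 - (-8)*R1:  [   0   18  -15  |   -4    0    1 ]
R2 <- (1/6)*R2:  [    0     1  -2/3  |   1/3   1/6     0 ]
R1 <- R1 - (5/2)*R2:  [     1      0    2/3  |   -4/3  -5/12      0 ]
R3 <- R3 - (18)*R2:  [   0    0   -3  |  -10   -3    1 ]
R3 <- (1/-3)*R3:  [    0     0     1  |  10/3     1  -1/3 ]
R1 <- R1 - (2/3)*R3:  [      1       0       0  |   -32/9  -13/12     2/9 ]
R2 <- R2 - (-2/3)*R3:  [    0     1     0  |  23/9   5/6  -2/9 ]
Right block of [I | A^{-1}] is the inverse:
[ -32/9  -13/12   2/9 ]
[  23/9     5/6  -2/9 ]
[  10/3       1  -1/3 ]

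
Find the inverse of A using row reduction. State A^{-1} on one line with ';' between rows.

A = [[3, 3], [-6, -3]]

Gauss-Jordan on [A | I]:
R1 <- (1/3)*R1:  [   1    1  |  1/3    0 ]
R2 <- R2 - (-6)*R1:  [ 0  3  |  2  1 ]
R2 <- (1/3)*R2:  [   0    1  |  2/3  1/3 ]
R1 <- R1 - (1)*R2:  [    1     0  |  -1/3  -1/3 ]
Right block of [I | A^{-1}] is the inverse:
[ -1/3  -1/3 ]
[  2/3   1/3 ]

inverse = [-1/3 -1/3; 2/3 1/3]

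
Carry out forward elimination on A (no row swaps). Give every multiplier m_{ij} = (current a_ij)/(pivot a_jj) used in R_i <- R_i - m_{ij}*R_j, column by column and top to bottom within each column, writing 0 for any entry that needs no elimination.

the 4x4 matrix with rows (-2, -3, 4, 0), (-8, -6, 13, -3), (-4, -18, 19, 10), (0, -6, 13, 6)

multipliers: 4, 2, 0, -2, -1, 2

Forward elimination:
R2 <- R2 - (4)*R1:  [  0   6  -3  -3 ]
R3 <- R3 - (2)*R1:  [   0  -12   11   10 ]
R4: entry in column 1 is already 0 -> m_{41} = 0 (no row operation needed)
R3 <- R3 - (-2)*R2:  [ 0  0  5  4 ]
R4 <- R4 - (-1)*R2:  [  0   0  10   3 ]
R4 <- R4 - (2)*R3:  [  0   0   0  -5 ]
Multipliers (in order of application): m_{21} = 4, m_{31} = 2, m_{41} = 0, m_{32} = -2, m_{42} = -1, m_{43} = 2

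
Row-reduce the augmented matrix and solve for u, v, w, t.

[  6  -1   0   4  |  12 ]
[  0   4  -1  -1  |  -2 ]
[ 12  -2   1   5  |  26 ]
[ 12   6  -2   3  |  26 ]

(3, -2, -4, -2)

Forward elimination on [A|b]:
R3 <- R3 - (2)*R1:  [  0   0   1  -3   2 ]
R4 <- R4 - (2)*R1:  [  0   8  -2  -5   2 ]
R4 <- R4 - (2)*R2:  [  0   0   0  -3   6 ]
Row echelon form:
[ 6  -1   0   4  |  12 ]
[ 0   4  -1  -1  |  -2 ]
[ 0   0   1  -3  |   2 ]
[ 0   0   0  -3  |   6 ]
Back-substitution:
t = (6) / -3 = -2
w = (2 - (-3)*(-2)) / 1 = -4
v = (-2 - (-1)*(-4) - (-1)*(-2)) / 4 = -2
u = (12 - (-1)*(-2) - (4)*(-2)) / 6 = 3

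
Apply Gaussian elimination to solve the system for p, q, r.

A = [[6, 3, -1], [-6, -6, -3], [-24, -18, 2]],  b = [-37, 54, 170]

Forward elimination on [A|b]:
R2 <- R2 - (-1)*R1:  [  0  -3  -4  17 ]
R3 <- R3 - (-4)*R1:  [  0  -6  -2  22 ]
R3 <- R3 - (2)*R2:  [   0    0    6  -12 ]
Row echelon form:
[ 6   3  -1  |  -37 ]
[ 0  -3  -4  |   17 ]
[ 0   0   6  |  -12 ]
Back-substitution:
r = (-12) / 6 = -2
q = (17 - (-4)*(-2)) / -3 = -3
p = (-37 - (3)*(-3) - (-1)*(-2)) / 6 = -5

(-5, -3, -2)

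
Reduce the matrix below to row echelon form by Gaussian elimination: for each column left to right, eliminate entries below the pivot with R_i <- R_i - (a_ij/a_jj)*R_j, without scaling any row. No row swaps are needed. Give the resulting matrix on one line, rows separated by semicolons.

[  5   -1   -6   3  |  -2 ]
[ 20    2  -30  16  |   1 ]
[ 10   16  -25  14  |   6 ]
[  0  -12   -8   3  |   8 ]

REF = [5 -1 -6 3 -2; 0 6 -6 4 9; 0 0 5 -4 -17; 0 0 0 -5 -42]

Forward elimination:
R2 <- R2 - (4)*R1:  [  0   6  -6   4   9 ]
R3 <- R3 - (2)*R1:  [   0   18  -13    8   10 ]
R3 <- R3 - (3)*R2:  [   0    0    5   -4  -17 ]
R4 <- R4 - (-2)*R2:  [   0    0  -20   11   26 ]
R4 <- R4 - (-4)*R3:  [   0    0    0   -5  -42 ]
Row echelon form:
[ 5  -1  -6   3  |   -2 ]
[ 0   6  -6   4  |    9 ]
[ 0   0   5  -4  |  -17 ]
[ 0   0   0  -5  |  -42 ]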